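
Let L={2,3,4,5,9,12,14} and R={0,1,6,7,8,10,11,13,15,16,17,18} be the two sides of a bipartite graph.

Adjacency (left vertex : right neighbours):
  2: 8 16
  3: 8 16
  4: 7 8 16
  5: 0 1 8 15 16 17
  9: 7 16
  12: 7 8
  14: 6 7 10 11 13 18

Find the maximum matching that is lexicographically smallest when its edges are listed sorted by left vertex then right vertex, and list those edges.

|M| = 5 (so the lex-smallest maximum matching has 5 edges)
process left vertices in ascending order; for each, take the smallest-labelled available neighbour that still permits 5 edges overall, or leave it unmatched if none does
lex-smallest matching: {2-8, 3-16, 4-7, 5-0, 14-6}

Lex-smallest maximum matching: {(2,8), (3,16), (4,7), (5,0), (14,6)}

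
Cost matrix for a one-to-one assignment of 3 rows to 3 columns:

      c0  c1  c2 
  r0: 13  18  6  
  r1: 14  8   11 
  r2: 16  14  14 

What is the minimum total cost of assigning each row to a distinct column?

Minimum assignment cost: 30

optimal assignment: row0→col2 (cost 6), row1→col1 (cost 8), row2→col0 (cost 16)
total = 6 + 8 + 16 = 30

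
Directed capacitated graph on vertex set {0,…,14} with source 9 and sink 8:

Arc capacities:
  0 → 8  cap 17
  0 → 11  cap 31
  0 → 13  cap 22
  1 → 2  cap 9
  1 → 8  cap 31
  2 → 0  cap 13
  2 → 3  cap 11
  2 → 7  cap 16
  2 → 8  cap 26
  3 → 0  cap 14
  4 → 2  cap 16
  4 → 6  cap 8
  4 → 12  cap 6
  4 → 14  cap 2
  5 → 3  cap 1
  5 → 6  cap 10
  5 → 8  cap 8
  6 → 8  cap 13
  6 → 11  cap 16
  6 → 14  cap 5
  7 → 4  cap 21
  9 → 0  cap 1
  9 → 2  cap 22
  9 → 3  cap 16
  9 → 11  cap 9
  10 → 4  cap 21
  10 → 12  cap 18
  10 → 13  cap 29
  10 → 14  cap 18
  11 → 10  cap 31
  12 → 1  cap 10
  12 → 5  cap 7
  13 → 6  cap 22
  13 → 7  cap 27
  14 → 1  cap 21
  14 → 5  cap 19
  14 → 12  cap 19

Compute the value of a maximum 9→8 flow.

augment #1: 9→0→8 bottleneck 1, total now 1
augment #2: 9→2→8 bottleneck 22, total now 23
augment #3: 9→3→0→8 bottleneck 14, total now 37
augment #4: 9→11→10→4→2→8 bottleneck 4, total now 41
augment #5: 9→11→10→4→6→8 bottleneck 5, total now 46

Maximum flow value: 46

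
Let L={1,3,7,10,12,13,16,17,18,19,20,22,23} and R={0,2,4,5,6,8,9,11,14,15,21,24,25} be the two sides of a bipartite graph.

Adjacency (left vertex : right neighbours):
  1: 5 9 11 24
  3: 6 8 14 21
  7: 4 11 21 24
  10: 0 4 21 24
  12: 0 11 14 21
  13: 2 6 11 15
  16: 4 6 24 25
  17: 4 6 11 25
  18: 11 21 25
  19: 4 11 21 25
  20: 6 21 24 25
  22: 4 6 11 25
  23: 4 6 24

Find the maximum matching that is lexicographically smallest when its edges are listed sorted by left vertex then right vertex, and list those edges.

|M| = 11 (so the lex-smallest maximum matching has 11 edges)
process left vertices in ascending order; for each, take the smallest-labelled available neighbour that still permits 11 edges overall, or leave it unmatched if none does
lex-smallest matching: {1-5, 3-8, 7-4, 10-0, 12-14, 13-2, 16-6, 17-11, 18-21, 19-25, 20-24}

Lex-smallest maximum matching: {(1,5), (3,8), (7,4), (10,0), (12,14), (13,2), (16,6), (17,11), (18,21), (19,25), (20,24)}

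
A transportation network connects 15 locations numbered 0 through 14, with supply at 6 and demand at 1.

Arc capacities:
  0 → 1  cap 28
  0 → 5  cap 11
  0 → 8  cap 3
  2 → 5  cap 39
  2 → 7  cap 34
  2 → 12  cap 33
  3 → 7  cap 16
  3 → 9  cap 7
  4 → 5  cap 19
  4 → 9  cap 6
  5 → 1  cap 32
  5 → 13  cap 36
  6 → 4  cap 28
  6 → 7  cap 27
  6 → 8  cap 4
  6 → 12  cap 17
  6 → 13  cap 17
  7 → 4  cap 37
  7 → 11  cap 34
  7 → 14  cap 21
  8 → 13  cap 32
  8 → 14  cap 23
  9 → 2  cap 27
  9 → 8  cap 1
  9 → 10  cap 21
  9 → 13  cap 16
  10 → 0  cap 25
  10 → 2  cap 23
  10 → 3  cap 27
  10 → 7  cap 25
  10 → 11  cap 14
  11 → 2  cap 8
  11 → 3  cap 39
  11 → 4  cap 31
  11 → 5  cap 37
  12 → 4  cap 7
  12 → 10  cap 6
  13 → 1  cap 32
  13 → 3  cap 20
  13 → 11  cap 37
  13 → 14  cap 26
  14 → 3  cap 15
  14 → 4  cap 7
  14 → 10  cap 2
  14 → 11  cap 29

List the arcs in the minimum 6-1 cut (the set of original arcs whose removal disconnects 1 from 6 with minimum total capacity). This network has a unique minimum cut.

Min-cut arcs: {(4,5), (4,9), (6,7), (6,8), (6,13), (12,10)} (total capacity 79)

augment #1: 6→13→1 push 17
augment #2: 6→4→5→1 push 19
augment #3: 6→8→13→1 push 4
augment #4: 6→4→9→13→1 push 6
augment #5: 6→7→11→5→1 push 13
augment #6: 6→12→10→0→1 push 6
augment #7: 6→7→11→5→13→1 push 5
augment #8: 6→7→14→10→0→1 push 2
augment #9: 6→7→11→3→9→10→0→1 push 7
max flow = 79; residual-reachable set from 6 gives S-side
cut edges (S→T): {(4,5), (4,9), (6,7), (6,8), (6,13), (12,10)} total cap 79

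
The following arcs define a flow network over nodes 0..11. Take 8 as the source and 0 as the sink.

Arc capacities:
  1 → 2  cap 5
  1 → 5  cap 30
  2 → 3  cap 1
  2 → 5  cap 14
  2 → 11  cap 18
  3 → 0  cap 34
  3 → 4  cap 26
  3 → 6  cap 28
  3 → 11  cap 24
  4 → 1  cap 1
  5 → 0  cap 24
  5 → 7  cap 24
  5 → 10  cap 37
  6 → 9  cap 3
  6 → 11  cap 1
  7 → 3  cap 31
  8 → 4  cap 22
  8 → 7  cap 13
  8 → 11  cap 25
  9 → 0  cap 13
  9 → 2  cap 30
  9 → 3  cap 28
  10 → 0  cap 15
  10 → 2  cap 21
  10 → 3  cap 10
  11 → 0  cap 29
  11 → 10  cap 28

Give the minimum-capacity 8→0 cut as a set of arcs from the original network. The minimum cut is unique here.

Min-cut arcs: {(4,1), (8,7), (8,11)} (total capacity 39)

augment #1: 8→11→0 push 25
augment #2: 8→7→3→0 push 13
augment #3: 8→4→1→5→0 push 1
max flow = 39; residual-reachable set from 8 gives S-side
cut edges (S→T): {(4,1), (8,7), (8,11)} total cap 39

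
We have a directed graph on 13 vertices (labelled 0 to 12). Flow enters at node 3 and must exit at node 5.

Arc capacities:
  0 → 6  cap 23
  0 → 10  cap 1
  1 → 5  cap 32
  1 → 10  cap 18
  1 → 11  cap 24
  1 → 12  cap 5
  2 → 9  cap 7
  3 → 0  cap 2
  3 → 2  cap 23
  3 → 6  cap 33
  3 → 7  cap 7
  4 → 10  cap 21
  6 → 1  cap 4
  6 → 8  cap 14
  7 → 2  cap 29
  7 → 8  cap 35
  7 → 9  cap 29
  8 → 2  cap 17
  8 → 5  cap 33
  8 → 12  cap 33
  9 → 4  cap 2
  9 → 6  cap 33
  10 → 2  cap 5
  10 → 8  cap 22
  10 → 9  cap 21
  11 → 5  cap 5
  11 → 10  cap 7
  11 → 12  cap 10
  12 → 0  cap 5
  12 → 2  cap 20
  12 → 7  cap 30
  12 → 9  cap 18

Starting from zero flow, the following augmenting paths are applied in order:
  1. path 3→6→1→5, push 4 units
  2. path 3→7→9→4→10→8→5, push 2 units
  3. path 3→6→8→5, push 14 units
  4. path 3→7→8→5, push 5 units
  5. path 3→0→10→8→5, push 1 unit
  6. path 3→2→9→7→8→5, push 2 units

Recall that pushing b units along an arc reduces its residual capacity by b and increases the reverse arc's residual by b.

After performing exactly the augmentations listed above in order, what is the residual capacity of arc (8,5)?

after path 1 (3→6→1→5, push 4): res(8,5)=33
after path 2 (3→7→9→4→10→8→5, push 2): res(8,5)=31
after path 3 (3→6→8→5, push 14): res(8,5)=17
after path 4 (3→7→8→5, push 5): res(8,5)=12
after path 5 (3→0→10→8→5, push 1): res(8,5)=11
after path 6 (3→2→9→7→8→5, push 2): res(8,5)=9

Residual capacity of (8,5): 9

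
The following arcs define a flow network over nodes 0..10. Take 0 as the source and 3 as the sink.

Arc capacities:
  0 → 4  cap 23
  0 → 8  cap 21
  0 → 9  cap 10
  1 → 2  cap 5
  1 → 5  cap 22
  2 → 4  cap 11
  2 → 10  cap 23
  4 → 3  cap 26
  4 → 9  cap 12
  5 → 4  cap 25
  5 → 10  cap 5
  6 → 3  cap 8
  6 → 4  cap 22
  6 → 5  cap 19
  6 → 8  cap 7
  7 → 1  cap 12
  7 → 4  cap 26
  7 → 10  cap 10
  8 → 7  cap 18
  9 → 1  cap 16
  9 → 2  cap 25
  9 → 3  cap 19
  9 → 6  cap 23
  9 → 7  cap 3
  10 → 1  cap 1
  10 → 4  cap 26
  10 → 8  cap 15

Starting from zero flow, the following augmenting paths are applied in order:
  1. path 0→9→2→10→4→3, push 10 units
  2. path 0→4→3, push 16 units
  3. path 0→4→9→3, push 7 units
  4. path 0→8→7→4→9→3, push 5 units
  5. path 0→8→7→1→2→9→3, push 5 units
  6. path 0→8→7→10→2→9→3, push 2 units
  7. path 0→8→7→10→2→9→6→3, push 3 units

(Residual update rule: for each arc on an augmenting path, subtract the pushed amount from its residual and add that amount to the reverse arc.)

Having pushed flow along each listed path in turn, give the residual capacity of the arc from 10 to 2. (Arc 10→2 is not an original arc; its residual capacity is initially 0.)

Residual capacity of (10,2): 5

after path 1 (0→9→2→10→4→3, push 10): res(10,2)=10
after path 2 (0→4→3, push 16): res(10,2)=10
after path 3 (0→4→9→3, push 7): res(10,2)=10
after path 4 (0→8→7→4→9→3, push 5): res(10,2)=10
after path 5 (0→8→7→1→2→9→3, push 5): res(10,2)=10
after path 6 (0→8→7→10→2→9→3, push 2): res(10,2)=8
after path 7 (0→8→7→10→2→9→6→3, push 3): res(10,2)=5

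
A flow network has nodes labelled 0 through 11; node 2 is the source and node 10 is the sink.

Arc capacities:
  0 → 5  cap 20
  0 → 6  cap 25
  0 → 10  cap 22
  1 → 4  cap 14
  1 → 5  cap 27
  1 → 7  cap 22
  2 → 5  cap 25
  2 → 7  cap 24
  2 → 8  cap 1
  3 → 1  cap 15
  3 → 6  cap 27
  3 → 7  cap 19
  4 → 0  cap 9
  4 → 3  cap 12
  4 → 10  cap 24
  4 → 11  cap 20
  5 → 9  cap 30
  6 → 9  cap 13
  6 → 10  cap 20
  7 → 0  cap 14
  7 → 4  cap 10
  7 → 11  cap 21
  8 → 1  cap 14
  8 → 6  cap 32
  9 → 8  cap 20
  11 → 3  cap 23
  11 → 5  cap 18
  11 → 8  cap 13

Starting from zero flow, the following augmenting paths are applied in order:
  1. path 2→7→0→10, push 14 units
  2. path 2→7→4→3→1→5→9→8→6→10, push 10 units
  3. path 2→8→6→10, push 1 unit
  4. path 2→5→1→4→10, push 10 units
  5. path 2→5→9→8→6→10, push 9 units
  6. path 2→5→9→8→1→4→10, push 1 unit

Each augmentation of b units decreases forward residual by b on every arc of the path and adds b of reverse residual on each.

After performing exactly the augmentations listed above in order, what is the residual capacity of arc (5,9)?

after path 1 (2→7→0→10, push 14): res(5,9)=30
after path 2 (2→7→4→3→1→5→9→8→6→10, push 10): res(5,9)=20
after path 3 (2→8→6→10, push 1): res(5,9)=20
after path 4 (2→5→1→4→10, push 10): res(5,9)=20
after path 5 (2→5→9→8→6→10, push 9): res(5,9)=11
after path 6 (2→5→9→8→1→4→10, push 1): res(5,9)=10

Residual capacity of (5,9): 10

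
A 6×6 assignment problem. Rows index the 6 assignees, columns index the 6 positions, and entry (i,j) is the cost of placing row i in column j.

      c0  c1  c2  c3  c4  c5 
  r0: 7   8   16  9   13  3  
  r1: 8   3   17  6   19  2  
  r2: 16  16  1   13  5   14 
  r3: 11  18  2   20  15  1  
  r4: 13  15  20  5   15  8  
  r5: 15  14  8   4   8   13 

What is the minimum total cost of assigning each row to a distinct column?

Minimum assignment cost: 25

optimal assignment: row0→col0 (cost 7), row1→col1 (cost 3), row2→col2 (cost 1), row3→col5 (cost 1), row4→col3 (cost 5), row5→col4 (cost 8)
total = 7 + 3 + 1 + 1 + 5 + 8 = 25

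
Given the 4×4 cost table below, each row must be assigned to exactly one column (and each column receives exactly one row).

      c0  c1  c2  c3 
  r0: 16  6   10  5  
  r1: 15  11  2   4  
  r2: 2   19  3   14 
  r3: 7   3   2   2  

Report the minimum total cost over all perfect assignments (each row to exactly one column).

one of 2 optimal assignments: row0→col1 (cost 6), row1→col2 (cost 2), row2→col0 (cost 2), row3→col3 (cost 2)
total = 6 + 2 + 2 + 2 = 12

Minimum assignment cost: 12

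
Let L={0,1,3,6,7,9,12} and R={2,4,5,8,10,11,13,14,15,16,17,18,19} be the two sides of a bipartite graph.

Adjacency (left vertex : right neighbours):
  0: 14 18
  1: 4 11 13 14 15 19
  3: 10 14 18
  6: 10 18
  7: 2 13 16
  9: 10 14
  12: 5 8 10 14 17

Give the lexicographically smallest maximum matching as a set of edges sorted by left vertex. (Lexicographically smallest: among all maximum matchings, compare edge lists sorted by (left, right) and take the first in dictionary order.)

Lex-smallest maximum matching: {(0,14), (1,4), (3,10), (6,18), (7,2), (12,5)}

|M| = 6 (so the lex-smallest maximum matching has 6 edges)
process left vertices in ascending order; for each, take the smallest-labelled available neighbour that still permits 6 edges overall, or leave it unmatched if none does
lex-smallest matching: {0-14, 1-4, 3-10, 6-18, 7-2, 12-5}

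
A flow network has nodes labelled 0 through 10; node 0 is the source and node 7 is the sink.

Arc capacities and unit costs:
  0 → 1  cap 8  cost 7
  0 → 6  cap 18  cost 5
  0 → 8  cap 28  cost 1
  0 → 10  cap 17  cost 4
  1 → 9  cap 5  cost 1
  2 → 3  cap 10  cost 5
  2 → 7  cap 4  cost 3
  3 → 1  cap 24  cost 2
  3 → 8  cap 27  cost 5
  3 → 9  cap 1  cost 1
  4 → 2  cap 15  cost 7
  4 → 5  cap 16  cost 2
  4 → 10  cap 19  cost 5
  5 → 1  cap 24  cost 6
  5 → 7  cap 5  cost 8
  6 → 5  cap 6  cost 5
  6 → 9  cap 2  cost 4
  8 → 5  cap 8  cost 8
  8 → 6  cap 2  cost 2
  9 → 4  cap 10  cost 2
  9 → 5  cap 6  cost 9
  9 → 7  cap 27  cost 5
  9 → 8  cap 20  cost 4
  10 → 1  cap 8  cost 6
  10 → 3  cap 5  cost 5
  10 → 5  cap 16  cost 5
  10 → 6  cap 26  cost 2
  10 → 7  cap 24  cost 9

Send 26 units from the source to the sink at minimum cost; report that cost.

shortest-cost path #1: 0→8→6→9→7 push 2 @ unit cost 12 (adds 24)
shortest-cost path #2: 0→1→9→7 push 5 @ unit cost 13 (adds 65)
shortest-cost path #3: 0→10→7 push 17 @ unit cost 13 (adds 221)
shortest-cost path #4: 0→8→5→7 push 2 @ unit cost 17 (adds 34)
total cost = 344

Minimum cost for 26 units: 344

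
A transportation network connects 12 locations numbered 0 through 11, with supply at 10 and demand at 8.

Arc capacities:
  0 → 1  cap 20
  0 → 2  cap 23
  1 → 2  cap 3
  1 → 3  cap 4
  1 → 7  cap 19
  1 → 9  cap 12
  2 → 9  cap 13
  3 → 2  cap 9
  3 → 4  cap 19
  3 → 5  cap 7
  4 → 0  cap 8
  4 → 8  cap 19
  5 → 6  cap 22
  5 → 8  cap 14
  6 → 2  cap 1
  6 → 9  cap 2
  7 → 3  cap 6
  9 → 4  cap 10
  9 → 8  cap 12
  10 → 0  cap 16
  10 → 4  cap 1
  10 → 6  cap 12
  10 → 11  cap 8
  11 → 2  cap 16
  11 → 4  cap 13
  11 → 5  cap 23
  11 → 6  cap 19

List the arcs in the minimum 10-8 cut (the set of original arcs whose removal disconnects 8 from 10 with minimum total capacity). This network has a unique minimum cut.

augment #1: 10→4→8 push 1
augment #2: 10→6→9→8 push 2
augment #3: 10→11→4→8 push 8
augment #4: 10→0→1→9→8 push 10
augment #5: 10→0→1→3→4→8 push 4
augment #6: 10→0→1→9→4→8 push 2
augment #7: 10→6→2→9→4→8 push 1
max flow = 28; residual-reachable set from 10 gives S-side
cut edges (S→T): {(6,2), (6,9), (10,0), (10,4), (10,11)} total cap 28

Min-cut arcs: {(6,2), (6,9), (10,0), (10,4), (10,11)} (total capacity 28)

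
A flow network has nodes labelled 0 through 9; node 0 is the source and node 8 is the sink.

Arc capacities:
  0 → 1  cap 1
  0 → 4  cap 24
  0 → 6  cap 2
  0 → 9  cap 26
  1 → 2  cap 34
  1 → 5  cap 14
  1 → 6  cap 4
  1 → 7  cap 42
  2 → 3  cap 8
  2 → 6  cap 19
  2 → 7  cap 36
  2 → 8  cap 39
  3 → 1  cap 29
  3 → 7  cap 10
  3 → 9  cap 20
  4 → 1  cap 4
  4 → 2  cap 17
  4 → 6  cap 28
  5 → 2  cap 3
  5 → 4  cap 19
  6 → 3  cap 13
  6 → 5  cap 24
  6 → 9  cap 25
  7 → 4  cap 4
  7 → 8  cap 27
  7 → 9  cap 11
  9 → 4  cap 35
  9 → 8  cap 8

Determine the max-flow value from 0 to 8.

Maximum flow value: 46

augment #1: 0→9→8 bottleneck 8, total now 8
augment #2: 0→1→2→8 bottleneck 1, total now 9
augment #3: 0→4→2→8 bottleneck 17, total now 26
augment #4: 0→4→1→2→8 bottleneck 4, total now 30
augment #5: 0→6→3→7→8 bottleneck 2, total now 32
augment #6: 0→4→6→3→7→8 bottleneck 3, total now 35
augment #7: 0→9→4→6→3→7→8 bottleneck 5, total now 40
augment #8: 0→9→4→6→5→2→8 bottleneck 3, total now 43
augment #9: 0→9→4→6→3→1→2→8 bottleneck 3, total now 46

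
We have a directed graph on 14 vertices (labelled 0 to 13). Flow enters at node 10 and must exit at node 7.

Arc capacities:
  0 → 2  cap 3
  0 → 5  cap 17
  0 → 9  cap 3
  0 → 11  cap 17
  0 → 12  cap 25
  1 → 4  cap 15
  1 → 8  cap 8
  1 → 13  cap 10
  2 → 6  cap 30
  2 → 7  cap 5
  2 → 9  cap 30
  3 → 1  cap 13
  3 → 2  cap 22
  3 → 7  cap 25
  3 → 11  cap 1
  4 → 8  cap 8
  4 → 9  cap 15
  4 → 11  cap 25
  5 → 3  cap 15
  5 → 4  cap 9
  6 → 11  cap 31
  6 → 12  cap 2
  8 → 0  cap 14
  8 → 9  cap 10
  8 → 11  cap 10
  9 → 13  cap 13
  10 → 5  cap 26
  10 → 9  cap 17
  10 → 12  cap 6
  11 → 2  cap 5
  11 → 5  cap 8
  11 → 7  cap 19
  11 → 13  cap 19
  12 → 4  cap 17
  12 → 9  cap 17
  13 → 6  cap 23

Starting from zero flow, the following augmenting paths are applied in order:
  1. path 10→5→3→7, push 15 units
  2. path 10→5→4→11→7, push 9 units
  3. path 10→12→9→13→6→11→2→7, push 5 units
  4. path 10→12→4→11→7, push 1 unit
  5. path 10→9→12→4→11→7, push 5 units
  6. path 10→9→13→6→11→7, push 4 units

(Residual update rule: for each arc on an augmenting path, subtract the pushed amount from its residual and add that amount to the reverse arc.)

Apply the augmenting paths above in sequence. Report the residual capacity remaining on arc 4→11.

after path 1 (10→5→3→7, push 15): res(4,11)=25
after path 2 (10→5→4→11→7, push 9): res(4,11)=16
after path 3 (10→12→9→13→6→11→2→7, push 5): res(4,11)=16
after path 4 (10→12→4→11→7, push 1): res(4,11)=15
after path 5 (10→9→12→4→11→7, push 5): res(4,11)=10
after path 6 (10→9→13→6→11→7, push 4): res(4,11)=10

Residual capacity of (4,11): 10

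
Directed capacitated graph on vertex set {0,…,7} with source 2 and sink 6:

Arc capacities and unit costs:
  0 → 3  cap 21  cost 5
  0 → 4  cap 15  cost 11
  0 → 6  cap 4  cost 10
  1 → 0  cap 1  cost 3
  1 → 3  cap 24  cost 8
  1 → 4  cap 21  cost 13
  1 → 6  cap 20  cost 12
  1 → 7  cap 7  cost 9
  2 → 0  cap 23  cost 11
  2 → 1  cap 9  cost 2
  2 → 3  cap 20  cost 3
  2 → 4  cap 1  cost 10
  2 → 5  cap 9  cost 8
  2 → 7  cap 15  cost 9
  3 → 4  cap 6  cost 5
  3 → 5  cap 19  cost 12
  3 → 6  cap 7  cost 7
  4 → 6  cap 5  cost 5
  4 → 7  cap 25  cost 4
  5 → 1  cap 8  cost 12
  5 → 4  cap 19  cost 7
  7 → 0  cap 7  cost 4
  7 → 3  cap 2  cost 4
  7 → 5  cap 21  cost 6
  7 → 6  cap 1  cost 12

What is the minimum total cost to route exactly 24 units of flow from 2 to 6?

shortest-cost path #1: 2→3→6 push 7 @ unit cost 10 (adds 70)
shortest-cost path #2: 2→3→4→6 push 5 @ unit cost 13 (adds 65)
shortest-cost path #3: 2→1→6 push 9 @ unit cost 14 (adds 126)
shortest-cost path #4: 2→7→6 push 1 @ unit cost 21 (adds 21)
shortest-cost path #5: 2→0→6 push 2 @ unit cost 21 (adds 42)
total cost = 324

Minimum cost for 24 units: 324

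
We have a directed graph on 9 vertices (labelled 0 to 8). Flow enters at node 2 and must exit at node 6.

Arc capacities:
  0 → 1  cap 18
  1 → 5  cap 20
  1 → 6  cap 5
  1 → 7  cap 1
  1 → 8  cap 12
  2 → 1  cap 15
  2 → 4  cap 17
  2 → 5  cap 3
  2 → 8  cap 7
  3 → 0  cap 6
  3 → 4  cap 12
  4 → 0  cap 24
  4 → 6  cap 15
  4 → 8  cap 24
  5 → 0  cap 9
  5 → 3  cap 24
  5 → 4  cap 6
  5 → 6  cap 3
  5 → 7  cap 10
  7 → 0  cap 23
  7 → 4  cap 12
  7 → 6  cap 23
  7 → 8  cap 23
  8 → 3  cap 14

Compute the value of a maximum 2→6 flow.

Maximum flow value: 34

augment #1: 2→1→6 bottleneck 5, total now 5
augment #2: 2→4→6 bottleneck 15, total now 20
augment #3: 2→5→6 bottleneck 3, total now 23
augment #4: 2→1→7→6 bottleneck 1, total now 24
augment #5: 2→1→5→7→6 bottleneck 9, total now 33
augment #6: 2→4→0→1→5→7→6 bottleneck 1, total now 34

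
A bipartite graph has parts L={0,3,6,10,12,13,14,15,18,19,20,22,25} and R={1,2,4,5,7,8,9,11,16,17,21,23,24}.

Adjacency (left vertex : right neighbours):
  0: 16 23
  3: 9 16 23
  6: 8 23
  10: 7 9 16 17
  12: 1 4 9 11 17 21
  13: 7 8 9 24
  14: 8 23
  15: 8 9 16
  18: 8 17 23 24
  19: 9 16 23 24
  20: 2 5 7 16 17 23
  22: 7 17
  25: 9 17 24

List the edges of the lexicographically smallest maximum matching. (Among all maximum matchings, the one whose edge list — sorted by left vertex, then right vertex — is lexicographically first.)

Lex-smallest maximum matching: {(0,16), (3,9), (6,8), (10,7), (12,1), (13,24), (14,23), (18,17), (20,2)}

|M| = 9 (so the lex-smallest maximum matching has 9 edges)
process left vertices in ascending order; for each, take the smallest-labelled available neighbour that still permits 9 edges overall, or leave it unmatched if none does
lex-smallest matching: {0-16, 3-9, 6-8, 10-7, 12-1, 13-24, 14-23, 18-17, 20-2}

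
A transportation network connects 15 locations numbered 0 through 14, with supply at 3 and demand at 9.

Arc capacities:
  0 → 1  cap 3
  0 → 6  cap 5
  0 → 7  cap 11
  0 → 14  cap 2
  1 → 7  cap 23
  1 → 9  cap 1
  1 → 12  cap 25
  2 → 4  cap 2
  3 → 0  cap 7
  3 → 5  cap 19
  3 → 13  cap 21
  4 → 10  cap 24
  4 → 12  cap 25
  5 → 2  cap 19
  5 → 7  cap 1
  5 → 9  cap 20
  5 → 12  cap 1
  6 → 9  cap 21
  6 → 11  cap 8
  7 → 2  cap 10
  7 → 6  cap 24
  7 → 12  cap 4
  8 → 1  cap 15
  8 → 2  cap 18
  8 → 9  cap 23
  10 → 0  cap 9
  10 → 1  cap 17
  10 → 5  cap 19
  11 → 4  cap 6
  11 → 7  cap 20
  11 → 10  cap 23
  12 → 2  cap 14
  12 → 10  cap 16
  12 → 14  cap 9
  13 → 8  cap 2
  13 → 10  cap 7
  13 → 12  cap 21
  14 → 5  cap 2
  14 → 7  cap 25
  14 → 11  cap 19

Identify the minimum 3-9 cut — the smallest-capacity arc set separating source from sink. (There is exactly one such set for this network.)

augment #1: 3→5→9 push 19
augment #2: 3→0→1→9 push 1
augment #3: 3→0→6→9 push 5
augment #4: 3→13→8→9 push 2
augment #5: 3→0→7→6→9 push 1
augment #6: 3→13→10→5→9 push 1
augment #7: 3→13→10→0→7→6→9 push 6
augment #8: 3→13→12→14→7→6→9 push 9
max flow = 44; residual-reachable set from 3 gives S-side
cut edges (S→T): {(1,9), (5,9), (6,9), (13,8)} total cap 44

Min-cut arcs: {(1,9), (5,9), (6,9), (13,8)} (total capacity 44)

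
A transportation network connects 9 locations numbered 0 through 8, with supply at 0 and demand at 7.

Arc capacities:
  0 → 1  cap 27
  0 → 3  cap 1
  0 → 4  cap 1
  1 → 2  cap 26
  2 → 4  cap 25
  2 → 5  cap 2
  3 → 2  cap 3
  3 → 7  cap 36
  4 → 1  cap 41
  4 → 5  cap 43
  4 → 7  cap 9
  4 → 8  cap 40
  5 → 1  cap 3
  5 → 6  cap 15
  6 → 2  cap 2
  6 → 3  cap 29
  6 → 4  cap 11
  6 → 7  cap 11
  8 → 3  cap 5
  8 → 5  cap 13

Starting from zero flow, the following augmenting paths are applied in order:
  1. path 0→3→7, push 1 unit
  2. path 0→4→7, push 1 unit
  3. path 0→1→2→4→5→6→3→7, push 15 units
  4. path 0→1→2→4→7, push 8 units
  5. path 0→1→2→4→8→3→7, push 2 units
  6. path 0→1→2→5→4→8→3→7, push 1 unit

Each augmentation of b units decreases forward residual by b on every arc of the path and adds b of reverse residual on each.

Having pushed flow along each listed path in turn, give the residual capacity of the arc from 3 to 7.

after path 1 (0→3→7, push 1): res(3,7)=35
after path 2 (0→4→7, push 1): res(3,7)=35
after path 3 (0→1→2→4→5→6→3→7, push 15): res(3,7)=20
after path 4 (0→1→2→4→7, push 8): res(3,7)=20
after path 5 (0→1→2→4→8→3→7, push 2): res(3,7)=18
after path 6 (0→1→2→5→4→8→3→7, push 1): res(3,7)=17

Residual capacity of (3,7): 17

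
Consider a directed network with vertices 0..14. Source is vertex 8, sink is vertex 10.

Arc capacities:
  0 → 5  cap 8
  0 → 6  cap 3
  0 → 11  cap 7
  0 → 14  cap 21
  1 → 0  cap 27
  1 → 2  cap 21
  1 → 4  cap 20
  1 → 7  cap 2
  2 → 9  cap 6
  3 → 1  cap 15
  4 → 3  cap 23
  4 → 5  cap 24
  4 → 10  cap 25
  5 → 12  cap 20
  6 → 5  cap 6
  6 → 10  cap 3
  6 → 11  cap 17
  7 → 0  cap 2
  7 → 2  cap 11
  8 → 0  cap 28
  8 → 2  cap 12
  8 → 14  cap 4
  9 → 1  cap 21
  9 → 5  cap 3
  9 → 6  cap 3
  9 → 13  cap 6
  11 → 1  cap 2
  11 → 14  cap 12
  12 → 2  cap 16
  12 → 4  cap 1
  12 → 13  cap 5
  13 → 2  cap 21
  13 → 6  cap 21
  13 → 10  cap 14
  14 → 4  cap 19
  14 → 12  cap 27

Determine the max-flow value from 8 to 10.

Maximum flow value: 36

augment #1: 8→0→6→10 bottleneck 3, total now 3
augment #2: 8→14→4→10 bottleneck 4, total now 7
augment #3: 8→0→14→4→10 bottleneck 15, total now 22
augment #4: 8→2→9→13→10 bottleneck 6, total now 28
augment #5: 8→0→5→12→4→10 bottleneck 1, total now 29
augment #6: 8→0→5→12→13→10 bottleneck 5, total now 34
augment #7: 8→0→11→1→4→10 bottleneck 2, total now 36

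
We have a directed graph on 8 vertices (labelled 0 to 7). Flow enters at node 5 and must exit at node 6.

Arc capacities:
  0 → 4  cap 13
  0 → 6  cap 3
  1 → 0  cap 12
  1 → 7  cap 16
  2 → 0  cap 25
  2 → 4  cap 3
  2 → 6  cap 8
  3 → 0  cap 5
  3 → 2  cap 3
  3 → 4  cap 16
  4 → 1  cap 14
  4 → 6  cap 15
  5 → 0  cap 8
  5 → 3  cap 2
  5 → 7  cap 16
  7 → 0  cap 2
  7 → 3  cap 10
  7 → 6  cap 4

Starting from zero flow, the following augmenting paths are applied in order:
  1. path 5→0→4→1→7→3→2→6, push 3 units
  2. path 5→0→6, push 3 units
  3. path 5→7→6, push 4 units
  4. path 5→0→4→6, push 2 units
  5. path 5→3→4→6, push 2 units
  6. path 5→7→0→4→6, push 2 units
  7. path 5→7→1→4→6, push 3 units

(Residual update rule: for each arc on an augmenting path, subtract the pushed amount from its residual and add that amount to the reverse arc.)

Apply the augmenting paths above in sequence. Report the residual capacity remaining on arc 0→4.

after path 1 (5→0→4→1→7→3→2→6, push 3): res(0,4)=10
after path 2 (5→0→6, push 3): res(0,4)=10
after path 3 (5→7→6, push 4): res(0,4)=10
after path 4 (5→0→4→6, push 2): res(0,4)=8
after path 5 (5→3→4→6, push 2): res(0,4)=8
after path 6 (5→7→0→4→6, push 2): res(0,4)=6
after path 7 (5→7→1→4→6, push 3): res(0,4)=6

Residual capacity of (0,4): 6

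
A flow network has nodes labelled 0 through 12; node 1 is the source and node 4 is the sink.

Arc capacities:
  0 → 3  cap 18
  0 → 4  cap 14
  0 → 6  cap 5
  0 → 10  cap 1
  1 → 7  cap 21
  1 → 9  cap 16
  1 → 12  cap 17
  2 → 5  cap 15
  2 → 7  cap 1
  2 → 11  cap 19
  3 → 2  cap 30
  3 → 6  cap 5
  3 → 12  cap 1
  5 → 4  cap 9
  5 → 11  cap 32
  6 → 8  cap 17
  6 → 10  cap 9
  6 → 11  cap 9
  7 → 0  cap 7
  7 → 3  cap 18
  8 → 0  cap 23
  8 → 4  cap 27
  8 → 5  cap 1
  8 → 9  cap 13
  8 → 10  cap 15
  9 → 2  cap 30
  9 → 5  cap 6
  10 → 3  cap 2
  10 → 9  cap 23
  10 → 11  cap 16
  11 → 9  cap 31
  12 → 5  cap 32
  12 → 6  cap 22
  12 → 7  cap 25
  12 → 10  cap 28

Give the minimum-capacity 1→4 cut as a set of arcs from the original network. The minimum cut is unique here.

Min-cut arcs: {(5,4), (6,8), (7,0)} (total capacity 33)

augment #1: 1→7→0→4 push 7
augment #2: 1→9→5→4 push 6
augment #3: 1→12→5→4 push 3
augment #4: 1→12→6→8→4 push 14
augment #5: 1→7→3→6→8→4 push 3
max flow = 33; residual-reachable set from 1 gives S-side
cut edges (S→T): {(5,4), (6,8), (7,0)} total cap 33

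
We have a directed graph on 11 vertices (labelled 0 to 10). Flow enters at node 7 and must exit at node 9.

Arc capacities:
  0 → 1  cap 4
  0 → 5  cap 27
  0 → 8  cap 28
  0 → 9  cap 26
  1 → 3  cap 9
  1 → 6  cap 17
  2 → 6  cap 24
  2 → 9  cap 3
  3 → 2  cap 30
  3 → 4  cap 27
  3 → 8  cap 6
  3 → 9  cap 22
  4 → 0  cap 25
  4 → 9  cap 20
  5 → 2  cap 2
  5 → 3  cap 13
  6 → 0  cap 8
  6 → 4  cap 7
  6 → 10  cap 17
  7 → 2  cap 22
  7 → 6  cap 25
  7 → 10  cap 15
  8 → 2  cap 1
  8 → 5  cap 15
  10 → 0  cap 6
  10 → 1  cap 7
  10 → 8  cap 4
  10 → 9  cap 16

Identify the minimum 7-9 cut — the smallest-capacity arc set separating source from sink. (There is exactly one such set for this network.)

augment #1: 7→2→9 push 3
augment #2: 7→10→9 push 15
augment #3: 7→6→0→9 push 8
augment #4: 7→6→4→9 push 7
augment #5: 7→6→10→9 push 1
augment #6: 7→6→10→0→9 push 6
augment #7: 7→6→10→1→3→9 push 3
augment #8: 7→2→6→10→1→3→9 push 4
augment #9: 7→2→6→10→8→5→3→9 push 3
max flow = 50; residual-reachable set from 7 gives S-side
cut edges (S→T): {(2,9), (6,0), (6,4), (6,10), (7,10)} total cap 50

Min-cut arcs: {(2,9), (6,0), (6,4), (6,10), (7,10)} (total capacity 50)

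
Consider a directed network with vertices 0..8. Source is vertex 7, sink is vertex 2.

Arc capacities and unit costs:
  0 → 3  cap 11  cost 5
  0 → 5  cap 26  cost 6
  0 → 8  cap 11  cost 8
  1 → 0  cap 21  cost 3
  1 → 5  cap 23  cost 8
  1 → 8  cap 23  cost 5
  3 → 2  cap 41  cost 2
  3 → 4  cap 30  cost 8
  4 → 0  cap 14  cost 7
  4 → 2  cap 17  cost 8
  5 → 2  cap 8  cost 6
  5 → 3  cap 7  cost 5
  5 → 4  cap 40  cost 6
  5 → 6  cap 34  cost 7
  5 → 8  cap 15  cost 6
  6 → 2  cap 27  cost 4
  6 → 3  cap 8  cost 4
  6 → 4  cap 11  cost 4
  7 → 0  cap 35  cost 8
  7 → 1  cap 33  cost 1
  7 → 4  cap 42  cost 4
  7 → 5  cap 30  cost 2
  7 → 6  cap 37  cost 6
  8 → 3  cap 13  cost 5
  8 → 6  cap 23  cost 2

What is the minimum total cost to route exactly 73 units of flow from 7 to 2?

Minimum cost for 73 units: 758

shortest-cost path #1: 7→5→2 push 8 @ unit cost 8 (adds 64)
shortest-cost path #2: 7→5→3→2 push 7 @ unit cost 9 (adds 63)
shortest-cost path #3: 7→6→2 push 27 @ unit cost 10 (adds 270)
shortest-cost path #4: 7→1→0→3→2 push 11 @ unit cost 11 (adds 121)
shortest-cost path #5: 7→4→2 push 17 @ unit cost 12 (adds 204)
shortest-cost path #6: 7→6→3→2 push 3 @ unit cost 12 (adds 36)
total cost = 758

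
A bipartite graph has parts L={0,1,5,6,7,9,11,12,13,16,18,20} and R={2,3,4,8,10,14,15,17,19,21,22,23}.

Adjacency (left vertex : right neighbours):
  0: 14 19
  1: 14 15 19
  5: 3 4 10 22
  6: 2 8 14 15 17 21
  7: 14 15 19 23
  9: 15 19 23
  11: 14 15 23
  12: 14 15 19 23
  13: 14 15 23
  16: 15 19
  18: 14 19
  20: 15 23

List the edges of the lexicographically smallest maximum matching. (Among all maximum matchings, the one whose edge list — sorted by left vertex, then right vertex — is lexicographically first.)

|M| = 6 (so the lex-smallest maximum matching has 6 edges)
process left vertices in ascending order; for each, take the smallest-labelled available neighbour that still permits 6 edges overall, or leave it unmatched if none does
lex-smallest matching: {0-14, 1-15, 5-3, 6-2, 7-19, 9-23}

Lex-smallest maximum matching: {(0,14), (1,15), (5,3), (6,2), (7,19), (9,23)}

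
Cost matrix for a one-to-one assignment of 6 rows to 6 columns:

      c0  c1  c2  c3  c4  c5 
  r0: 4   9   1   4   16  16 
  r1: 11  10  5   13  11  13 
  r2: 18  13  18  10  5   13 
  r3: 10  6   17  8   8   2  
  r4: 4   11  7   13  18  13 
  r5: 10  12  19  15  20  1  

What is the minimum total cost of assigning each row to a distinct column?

optimal assignment: row0→col3 (cost 4), row1→col2 (cost 5), row2→col4 (cost 5), row3→col1 (cost 6), row4→col0 (cost 4), row5→col5 (cost 1)
total = 4 + 5 + 5 + 6 + 4 + 1 = 25

Minimum assignment cost: 25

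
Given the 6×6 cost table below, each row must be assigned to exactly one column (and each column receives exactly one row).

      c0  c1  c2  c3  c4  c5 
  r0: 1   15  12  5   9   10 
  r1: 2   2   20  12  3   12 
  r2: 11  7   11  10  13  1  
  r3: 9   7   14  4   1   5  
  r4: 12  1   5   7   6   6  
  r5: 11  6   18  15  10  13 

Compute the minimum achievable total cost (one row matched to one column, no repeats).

one of 2 optimal assignments: row0→col0 (cost 1), row1→col4 (cost 3), row2→col5 (cost 1), row3→col3 (cost 4), row4→col2 (cost 5), row5→col1 (cost 6)
total = 1 + 3 + 1 + 4 + 5 + 6 = 20

Minimum assignment cost: 20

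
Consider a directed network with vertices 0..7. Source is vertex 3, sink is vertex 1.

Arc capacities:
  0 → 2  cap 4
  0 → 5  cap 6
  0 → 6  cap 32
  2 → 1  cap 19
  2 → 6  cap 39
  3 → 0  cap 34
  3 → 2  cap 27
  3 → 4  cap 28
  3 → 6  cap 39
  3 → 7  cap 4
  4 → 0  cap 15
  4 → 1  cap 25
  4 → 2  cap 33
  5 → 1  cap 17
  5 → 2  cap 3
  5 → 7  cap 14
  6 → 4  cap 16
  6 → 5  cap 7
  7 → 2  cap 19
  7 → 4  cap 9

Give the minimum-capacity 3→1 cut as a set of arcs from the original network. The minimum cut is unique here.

augment #1: 3→2→1 push 19
augment #2: 3→4→1 push 25
augment #3: 3→0→5→1 push 6
augment #4: 3→6→5→1 push 7
max flow = 57; residual-reachable set from 3 gives S-side
cut edges (S→T): {(0,5), (2,1), (4,1), (6,5)} total cap 57

Min-cut arcs: {(0,5), (2,1), (4,1), (6,5)} (total capacity 57)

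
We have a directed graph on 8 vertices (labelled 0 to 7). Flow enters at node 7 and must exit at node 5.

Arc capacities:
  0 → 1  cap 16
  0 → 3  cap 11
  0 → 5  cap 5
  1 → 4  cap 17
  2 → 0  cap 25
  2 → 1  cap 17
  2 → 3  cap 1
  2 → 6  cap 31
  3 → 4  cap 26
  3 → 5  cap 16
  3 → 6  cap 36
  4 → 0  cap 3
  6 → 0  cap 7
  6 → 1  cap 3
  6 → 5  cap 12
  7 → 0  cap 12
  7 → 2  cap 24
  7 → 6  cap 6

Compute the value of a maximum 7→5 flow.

Maximum flow value: 29

augment #1: 7→0→5 bottleneck 5, total now 5
augment #2: 7→6→5 bottleneck 6, total now 11
augment #3: 7→0→3→5 bottleneck 7, total now 18
augment #4: 7→2→3→5 bottleneck 1, total now 19
augment #5: 7→2→6→5 bottleneck 6, total now 25
augment #6: 7→2→0→3→5 bottleneck 4, total now 29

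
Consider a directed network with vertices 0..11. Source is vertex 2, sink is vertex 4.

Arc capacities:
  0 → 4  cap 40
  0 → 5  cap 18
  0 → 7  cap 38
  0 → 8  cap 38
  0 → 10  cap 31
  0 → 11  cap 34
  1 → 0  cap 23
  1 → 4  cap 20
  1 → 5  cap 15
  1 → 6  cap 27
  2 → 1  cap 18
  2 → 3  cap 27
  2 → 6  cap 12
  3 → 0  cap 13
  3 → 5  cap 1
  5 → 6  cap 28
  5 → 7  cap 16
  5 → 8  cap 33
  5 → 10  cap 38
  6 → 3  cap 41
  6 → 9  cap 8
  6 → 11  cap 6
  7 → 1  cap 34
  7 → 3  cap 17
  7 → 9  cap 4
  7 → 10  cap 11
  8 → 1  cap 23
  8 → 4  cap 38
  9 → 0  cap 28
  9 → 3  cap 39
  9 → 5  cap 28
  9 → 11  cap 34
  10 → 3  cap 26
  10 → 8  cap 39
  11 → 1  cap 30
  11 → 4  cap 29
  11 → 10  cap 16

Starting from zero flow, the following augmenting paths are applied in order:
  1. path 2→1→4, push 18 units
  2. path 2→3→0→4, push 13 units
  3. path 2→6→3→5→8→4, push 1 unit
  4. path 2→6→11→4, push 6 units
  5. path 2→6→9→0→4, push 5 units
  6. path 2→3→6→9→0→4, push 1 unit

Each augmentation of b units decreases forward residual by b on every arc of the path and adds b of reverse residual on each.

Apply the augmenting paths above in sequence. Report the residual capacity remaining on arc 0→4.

after path 1 (2→1→4, push 18): res(0,4)=40
after path 2 (2→3→0→4, push 13): res(0,4)=27
after path 3 (2→6→3→5→8→4, push 1): res(0,4)=27
after path 4 (2→6→11→4, push 6): res(0,4)=27
after path 5 (2→6→9→0→4, push 5): res(0,4)=22
after path 6 (2→3→6→9→0→4, push 1): res(0,4)=21

Residual capacity of (0,4): 21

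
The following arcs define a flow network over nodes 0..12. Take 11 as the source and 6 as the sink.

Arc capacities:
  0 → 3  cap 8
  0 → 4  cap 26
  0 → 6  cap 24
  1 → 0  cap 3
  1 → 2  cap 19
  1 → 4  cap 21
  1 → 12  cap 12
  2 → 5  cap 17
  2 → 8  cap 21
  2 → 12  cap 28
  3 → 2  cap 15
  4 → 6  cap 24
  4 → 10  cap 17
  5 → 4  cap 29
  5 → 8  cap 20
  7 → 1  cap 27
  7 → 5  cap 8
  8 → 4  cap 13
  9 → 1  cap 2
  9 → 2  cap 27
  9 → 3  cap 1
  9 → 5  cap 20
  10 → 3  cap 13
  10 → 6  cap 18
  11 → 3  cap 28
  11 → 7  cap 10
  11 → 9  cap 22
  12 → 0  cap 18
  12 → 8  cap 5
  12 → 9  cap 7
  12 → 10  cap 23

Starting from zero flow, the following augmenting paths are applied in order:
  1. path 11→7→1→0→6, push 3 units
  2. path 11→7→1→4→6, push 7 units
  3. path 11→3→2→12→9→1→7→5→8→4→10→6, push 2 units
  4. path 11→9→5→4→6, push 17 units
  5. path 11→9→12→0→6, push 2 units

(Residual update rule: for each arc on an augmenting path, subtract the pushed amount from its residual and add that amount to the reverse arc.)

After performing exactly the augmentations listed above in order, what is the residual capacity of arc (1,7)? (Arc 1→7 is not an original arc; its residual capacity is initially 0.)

Residual capacity of (1,7): 8

after path 1 (11→7→1→0→6, push 3): res(1,7)=3
after path 2 (11→7→1→4→6, push 7): res(1,7)=10
after path 3 (11→3→2→12→9→1→7→5→8→4→10→6, push 2): res(1,7)=8
after path 4 (11→9→5→4→6, push 17): res(1,7)=8
after path 5 (11→9→12→0→6, push 2): res(1,7)=8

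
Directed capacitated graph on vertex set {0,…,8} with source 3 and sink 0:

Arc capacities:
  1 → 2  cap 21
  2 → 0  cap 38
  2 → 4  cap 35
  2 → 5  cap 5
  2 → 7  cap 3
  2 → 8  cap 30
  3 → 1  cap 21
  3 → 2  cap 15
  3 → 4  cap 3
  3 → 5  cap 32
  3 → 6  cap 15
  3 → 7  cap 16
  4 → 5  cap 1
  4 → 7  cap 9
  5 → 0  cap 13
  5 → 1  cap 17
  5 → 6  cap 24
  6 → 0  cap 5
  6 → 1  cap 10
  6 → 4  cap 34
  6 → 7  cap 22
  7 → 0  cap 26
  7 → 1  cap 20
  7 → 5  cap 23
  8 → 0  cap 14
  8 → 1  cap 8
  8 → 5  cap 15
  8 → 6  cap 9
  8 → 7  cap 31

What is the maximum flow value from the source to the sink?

augment #1: 3→2→0 bottleneck 15, total now 15
augment #2: 3→5→0 bottleneck 13, total now 28
augment #3: 3→6→0 bottleneck 5, total now 33
augment #4: 3→7→0 bottleneck 16, total now 49
augment #5: 3→1→2→0 bottleneck 21, total now 70
augment #6: 3→4→7→0 bottleneck 3, total now 73
augment #7: 3→6→7→0 bottleneck 7, total now 80

Maximum flow value: 80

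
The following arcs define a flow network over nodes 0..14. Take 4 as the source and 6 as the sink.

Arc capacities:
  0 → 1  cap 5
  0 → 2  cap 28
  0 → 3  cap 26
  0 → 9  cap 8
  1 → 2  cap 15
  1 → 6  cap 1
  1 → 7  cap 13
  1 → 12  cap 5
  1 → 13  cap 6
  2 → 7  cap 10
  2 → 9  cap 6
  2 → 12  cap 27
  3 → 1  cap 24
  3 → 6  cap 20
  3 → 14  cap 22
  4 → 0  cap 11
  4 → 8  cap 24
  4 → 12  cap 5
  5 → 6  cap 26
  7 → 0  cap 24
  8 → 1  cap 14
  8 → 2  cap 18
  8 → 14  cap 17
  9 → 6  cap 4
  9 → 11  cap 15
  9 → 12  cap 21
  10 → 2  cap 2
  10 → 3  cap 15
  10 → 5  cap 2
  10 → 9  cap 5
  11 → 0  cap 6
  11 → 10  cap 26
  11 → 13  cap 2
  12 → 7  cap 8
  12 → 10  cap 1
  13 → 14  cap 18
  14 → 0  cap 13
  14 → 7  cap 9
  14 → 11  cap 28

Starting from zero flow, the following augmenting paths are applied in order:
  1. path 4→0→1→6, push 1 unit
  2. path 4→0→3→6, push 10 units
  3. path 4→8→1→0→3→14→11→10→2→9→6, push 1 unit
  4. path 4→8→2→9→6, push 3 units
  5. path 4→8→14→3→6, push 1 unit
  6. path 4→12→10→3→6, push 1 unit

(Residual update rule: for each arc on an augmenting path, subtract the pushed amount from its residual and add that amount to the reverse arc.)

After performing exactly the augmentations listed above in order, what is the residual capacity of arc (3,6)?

Residual capacity of (3,6): 8

after path 1 (4→0→1→6, push 1): res(3,6)=20
after path 2 (4→0→3→6, push 10): res(3,6)=10
after path 3 (4→8→1→0→3→14→11→10→2→9→6, push 1): res(3,6)=10
after path 4 (4→8→2→9→6, push 3): res(3,6)=10
after path 5 (4→8→14→3→6, push 1): res(3,6)=9
after path 6 (4→12→10→3→6, push 1): res(3,6)=8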